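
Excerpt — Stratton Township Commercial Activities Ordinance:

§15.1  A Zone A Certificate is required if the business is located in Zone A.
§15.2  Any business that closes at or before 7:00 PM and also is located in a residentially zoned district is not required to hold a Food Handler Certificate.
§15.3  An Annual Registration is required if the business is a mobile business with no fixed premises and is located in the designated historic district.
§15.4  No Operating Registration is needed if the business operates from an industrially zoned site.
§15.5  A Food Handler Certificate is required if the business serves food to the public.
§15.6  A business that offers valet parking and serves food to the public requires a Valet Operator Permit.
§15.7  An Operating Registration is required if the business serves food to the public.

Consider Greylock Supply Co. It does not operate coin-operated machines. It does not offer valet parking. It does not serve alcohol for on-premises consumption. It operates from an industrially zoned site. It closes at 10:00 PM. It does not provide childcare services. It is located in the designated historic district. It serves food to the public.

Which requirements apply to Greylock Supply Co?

§15.1 is located in the designated historic district (not: is located in Zone A) → Zone A Certificate not required.
§15.2 closes 10:00 PM, after 7:00 PM; is located in the designated historic district (not: is located in a residentially zoned district) → Food Handler Certificate exemption does not apply.
§15.3 operates from an industrially zoned site (not: is a mobile business with no fixed premises); is located in the designated historic district → Annual Registration not required.
§15.4 operates from an industrially zoned site → exempt from Operating Registration.
§15.5 serves food to the public → Food Handler Certificate required.
§15.6 does not offer valet parking; serves food to the public → Valet Operator Permit not required.
§15.7 serves food to the public → Operating Registration required.

Food Handler Certificate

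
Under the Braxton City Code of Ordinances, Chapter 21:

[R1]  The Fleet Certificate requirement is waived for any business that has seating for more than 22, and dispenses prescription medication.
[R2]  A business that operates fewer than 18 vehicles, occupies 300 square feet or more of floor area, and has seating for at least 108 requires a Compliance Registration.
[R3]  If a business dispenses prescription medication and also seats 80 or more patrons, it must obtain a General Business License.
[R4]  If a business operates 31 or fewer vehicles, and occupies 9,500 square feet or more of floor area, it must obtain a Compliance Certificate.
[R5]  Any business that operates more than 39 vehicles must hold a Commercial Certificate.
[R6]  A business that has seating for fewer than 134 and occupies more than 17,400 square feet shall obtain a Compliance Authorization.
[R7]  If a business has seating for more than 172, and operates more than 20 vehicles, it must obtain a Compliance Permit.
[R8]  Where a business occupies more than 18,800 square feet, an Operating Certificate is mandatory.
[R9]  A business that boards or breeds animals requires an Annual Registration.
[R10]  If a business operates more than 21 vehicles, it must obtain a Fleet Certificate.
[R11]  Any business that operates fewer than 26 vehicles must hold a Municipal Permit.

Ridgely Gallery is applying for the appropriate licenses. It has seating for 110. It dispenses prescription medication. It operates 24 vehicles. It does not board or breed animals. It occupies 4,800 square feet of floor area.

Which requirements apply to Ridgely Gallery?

[R1] seating 110 > 22; dispenses prescription medication → exempt from Fleet Certificate.
[R2] vehicles 24 ≥ 18; floor area 4,800 square feet ≥ 300 square feet; seating 110 ≥ 108 → Compliance Registration not required.
[R3] dispenses prescription medication; seating 110 ≥ 80 → General Business License required.
[R4] vehicles 24 ≤ 31; floor area 4,800 square feet < 9,500 square feet → Compliance Certificate not required.
[R5] vehicles 24 ≤ 39 → Commercial Certificate not required.
[R6] seating 110 < 134; floor area 4,800 square feet ≤ 17,400 square feet → Compliance Authorization not required.
[R7] seating 110 ≤ 172; vehicles 24 > 20 → Compliance Permit not required.
[R8] floor area 4,800 square feet ≤ 18,800 square feet → Operating Certificate not required.
[R9] does not board or breed animals → Annual Registration not required.
[R10] vehicles 24 > 21 → Fleet Certificate required.
[R11] vehicles 24 < 26 → Municipal Permit required.

General Business License, Municipal Permit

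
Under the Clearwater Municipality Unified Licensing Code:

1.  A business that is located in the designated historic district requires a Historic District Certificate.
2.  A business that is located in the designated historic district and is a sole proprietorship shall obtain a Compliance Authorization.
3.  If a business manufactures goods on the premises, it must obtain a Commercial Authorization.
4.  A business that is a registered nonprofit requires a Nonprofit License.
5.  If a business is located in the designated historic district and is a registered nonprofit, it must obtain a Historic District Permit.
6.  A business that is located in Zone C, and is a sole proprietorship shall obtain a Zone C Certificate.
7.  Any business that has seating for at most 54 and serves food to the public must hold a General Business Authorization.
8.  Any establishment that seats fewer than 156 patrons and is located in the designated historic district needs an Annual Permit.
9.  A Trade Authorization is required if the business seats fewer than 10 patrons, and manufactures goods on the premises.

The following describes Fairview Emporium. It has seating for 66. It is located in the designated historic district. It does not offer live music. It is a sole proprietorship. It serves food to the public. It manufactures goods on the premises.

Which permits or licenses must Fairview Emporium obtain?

Annual Permit, Commercial Authorization, Compliance Authorization, Historic District Certificate

1. is located in the designated historic district → Historic District Certificate required.
2. is located in the designated historic district; is a sole proprietorship → Compliance Authorization required.
3. manufactures goods on the premises → Commercial Authorization required.
4. is a sole proprietorship (not: is a registered nonprofit) → Nonprofit License not required.
5. is located in the designated historic district; is a sole proprietorship (not: is a registered nonprofit) → Historic District Permit not required.
6. is located in the designated historic district (not: is located in Zone C); is a sole proprietorship → Zone C Certificate not required.
7. seating 66 > 54; serves food to the public → General Business Authorization not required.
8. seating 66 < 156; is located in the designated historic district → Annual Permit required.
9. seating 66 ≥ 10; manufactures goods on the premises → Trade Authorization not required.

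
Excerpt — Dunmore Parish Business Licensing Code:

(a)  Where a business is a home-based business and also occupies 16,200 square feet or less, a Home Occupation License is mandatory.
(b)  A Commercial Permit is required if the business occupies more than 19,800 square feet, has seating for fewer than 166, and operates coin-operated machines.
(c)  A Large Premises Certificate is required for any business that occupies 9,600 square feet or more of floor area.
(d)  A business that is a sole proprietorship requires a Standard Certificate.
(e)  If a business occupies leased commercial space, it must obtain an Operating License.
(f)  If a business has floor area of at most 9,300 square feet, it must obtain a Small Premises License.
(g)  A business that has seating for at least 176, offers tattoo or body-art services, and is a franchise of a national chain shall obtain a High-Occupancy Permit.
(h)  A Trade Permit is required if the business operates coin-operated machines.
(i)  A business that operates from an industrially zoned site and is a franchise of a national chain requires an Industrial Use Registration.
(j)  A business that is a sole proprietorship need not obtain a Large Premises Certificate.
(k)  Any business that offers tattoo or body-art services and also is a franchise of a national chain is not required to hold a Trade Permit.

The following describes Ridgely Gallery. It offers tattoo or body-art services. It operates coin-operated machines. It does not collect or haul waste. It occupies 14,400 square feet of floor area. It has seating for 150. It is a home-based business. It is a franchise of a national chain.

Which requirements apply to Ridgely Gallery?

Home Occupation License, Large Premises Certificate

(a) is a home-based business; floor area 14,400 square feet ≤ 16,200 square feet → Home Occupation License required.
(b) floor area 14,400 square feet ≤ 19,800 square feet; seating 150 < 166; operates coin-operated machines → Commercial Permit not required.
(c) floor area 14,400 square feet ≥ 9,600 square feet → Large Premises Certificate required.
(d) is a franchise of a national chain (not: is a sole proprietorship) → Standard Certificate not required.
(e) is a home-based business (not: occupies leased commercial space) → Operating License not required.
(f) floor area 14,400 square feet > 9,300 square feet → Small Premises License not required.
(g) seating 150 < 176; offers tattoo or body-art services; is a franchise of a national chain → High-Occupancy Permit not required.
(h) operates coin-operated machines → Trade Permit required.
(i) is a home-based business (not: operates from an industrially zoned site); is a franchise of a national chain → Industrial Use Registration not required.
(j) is a franchise of a national chain (not: is a sole proprietorship) → Large Premises Certificate exemption does not apply.
(k) offers tattoo or body-art services; is a franchise of a national chain → exempt from Trade Permit.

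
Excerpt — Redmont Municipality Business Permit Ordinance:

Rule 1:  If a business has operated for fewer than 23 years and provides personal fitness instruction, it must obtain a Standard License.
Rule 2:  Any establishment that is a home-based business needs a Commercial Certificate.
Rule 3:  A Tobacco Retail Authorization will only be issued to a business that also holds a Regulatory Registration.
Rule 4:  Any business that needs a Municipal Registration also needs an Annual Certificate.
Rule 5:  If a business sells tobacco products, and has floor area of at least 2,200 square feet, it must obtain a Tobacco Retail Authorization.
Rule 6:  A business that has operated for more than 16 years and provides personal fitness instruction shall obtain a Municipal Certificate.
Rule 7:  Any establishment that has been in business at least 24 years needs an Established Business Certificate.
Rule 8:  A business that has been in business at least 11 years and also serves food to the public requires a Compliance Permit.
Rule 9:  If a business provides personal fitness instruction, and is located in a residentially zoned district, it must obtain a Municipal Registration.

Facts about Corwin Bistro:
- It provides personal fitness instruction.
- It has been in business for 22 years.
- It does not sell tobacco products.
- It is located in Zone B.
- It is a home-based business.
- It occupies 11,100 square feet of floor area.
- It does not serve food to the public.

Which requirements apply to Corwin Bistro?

Rule 1: years in business 22 < 23; provides personal fitness instruction → Standard License required.
Rule 2: is a home-based business → Commercial Certificate required.
Rule 3: Tobacco Retail Authorization is not required → no effect.
Rule 4: Municipal Registration is not required → no effect.
Rule 5: does not sell tobacco products; floor area 11,100 square feet ≥ 2,200 square feet → Tobacco Retail Authorization not required.
Rule 6: years in business 22 > 16; provides personal fitness instruction → Municipal Certificate required.
Rule 7: years in business 22 < 24 → Established Business Certificate not required.
Rule 8: years in business 22 ≥ 11; does not serve food to the public → Compliance Permit not required.
Rule 9: provides personal fitness instruction; is located in Zone B (not: is located in a residentially zoned district) → Municipal Registration not required.

Commercial Certificate, Municipal Certificate, Standard License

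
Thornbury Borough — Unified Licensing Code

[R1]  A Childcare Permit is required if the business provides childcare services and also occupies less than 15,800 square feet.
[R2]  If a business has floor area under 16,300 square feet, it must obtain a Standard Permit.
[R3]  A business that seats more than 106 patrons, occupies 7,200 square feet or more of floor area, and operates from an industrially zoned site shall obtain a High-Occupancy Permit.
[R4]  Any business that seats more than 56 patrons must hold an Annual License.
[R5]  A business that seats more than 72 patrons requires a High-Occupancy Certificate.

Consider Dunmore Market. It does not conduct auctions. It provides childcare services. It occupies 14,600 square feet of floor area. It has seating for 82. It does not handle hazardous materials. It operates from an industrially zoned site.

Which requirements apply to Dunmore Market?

[R1] provides childcare services; floor area 14,600 square feet < 15,800 square feet → Childcare Permit required.
[R2] floor area 14,600 square feet < 16,300 square feet → Standard Permit required.
[R3] seating 82 ≤ 106; floor area 14,600 square feet ≥ 7,200 square feet; operates from an industrially zoned site → High-Occupancy Permit not required.
[R4] seating 82 > 56 → Annual License required.
[R5] seating 82 > 72 → High-Occupancy Certificate required.

Annual License, Childcare Permit, High-Occupancy Certificate, Standard Permit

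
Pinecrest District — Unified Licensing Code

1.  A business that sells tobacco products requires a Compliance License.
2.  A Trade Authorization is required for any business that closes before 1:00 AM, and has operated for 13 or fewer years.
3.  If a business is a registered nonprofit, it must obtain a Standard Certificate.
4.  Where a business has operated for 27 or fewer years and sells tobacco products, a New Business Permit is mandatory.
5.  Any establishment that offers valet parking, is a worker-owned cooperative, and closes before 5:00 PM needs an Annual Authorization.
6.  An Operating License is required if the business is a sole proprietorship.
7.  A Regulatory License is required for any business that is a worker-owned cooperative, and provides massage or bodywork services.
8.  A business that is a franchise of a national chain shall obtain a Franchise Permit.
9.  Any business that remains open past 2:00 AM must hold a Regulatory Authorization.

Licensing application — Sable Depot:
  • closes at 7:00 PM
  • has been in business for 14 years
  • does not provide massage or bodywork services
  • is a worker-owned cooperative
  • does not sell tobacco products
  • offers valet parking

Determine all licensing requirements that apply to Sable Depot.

1. does not sell tobacco products → Compliance License not required.
2. closes 7:00 PM, at/before 1:00 AM; years in business 14 > 13 → Trade Authorization not required.
3. is a worker-owned cooperative (not: is a registered nonprofit) → Standard Certificate not required.
4. years in business 14 ≤ 27; does not sell tobacco products → New Business Permit not required.
5. offers valet parking; is a worker-owned cooperative; closes 7:00 PM, after 5:00 PM → Annual Authorization not required.
6. is a worker-owned cooperative (not: is a sole proprietorship) → Operating License not required.
7. is a worker-owned cooperative; does not provide massage or bodywork services → Regulatory License not required.
8. is a worker-owned cooperative (not: is a franchise of a national chain) → Franchise Permit not required.
9. closes 7:00 PM, at/before 2:00 AM → Regulatory Authorization not required.

None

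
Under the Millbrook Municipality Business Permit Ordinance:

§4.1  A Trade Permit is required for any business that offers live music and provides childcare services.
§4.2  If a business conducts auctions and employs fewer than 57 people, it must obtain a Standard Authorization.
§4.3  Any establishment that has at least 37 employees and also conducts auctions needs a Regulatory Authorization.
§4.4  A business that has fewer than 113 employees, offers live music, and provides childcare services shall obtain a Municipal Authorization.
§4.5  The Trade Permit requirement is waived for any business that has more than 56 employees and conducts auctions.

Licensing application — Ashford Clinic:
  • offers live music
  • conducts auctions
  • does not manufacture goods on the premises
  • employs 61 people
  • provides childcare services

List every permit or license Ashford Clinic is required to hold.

§4.1 offers live music; provides childcare services → Trade Permit required.
§4.2 conducts auctions; employees 61 ≥ 57 → Standard Authorization not required.
§4.3 employees 61 ≥ 37; conducts auctions → Regulatory Authorization required.
§4.4 employees 61 < 113; offers live music; provides childcare services → Municipal Authorization required.
§4.5 employees 61 > 56; conducts auctions → exempt from Trade Permit.

Municipal Authorization, Regulatory Authorization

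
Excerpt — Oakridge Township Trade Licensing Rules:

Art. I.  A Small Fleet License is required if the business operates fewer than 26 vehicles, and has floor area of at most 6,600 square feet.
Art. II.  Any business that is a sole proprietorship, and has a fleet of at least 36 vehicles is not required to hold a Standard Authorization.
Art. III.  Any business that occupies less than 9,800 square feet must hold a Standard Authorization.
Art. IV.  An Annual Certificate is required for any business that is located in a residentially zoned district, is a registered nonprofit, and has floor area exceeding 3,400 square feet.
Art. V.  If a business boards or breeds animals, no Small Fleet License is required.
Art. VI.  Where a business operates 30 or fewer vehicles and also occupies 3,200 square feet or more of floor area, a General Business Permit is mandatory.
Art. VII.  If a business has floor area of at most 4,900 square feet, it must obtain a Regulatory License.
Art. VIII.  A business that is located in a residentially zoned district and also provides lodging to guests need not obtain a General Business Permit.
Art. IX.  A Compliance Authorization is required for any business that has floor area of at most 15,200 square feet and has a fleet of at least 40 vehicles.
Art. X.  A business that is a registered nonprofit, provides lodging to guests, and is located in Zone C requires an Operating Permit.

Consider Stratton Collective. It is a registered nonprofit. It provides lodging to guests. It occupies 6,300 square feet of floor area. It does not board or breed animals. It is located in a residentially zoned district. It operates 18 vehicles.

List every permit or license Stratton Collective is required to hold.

Annual Certificate, Small Fleet License, Standard Authorization

Art. I. vehicles 18 < 26; floor area 6,300 square feet ≤ 6,600 square feet → Small Fleet License required.
Art. II. is a registered nonprofit (not: is a sole proprietorship); vehicles 18 < 36 → Standard Authorization exemption does not apply.
Art. III. floor area 6,300 square feet < 9,800 square feet → Standard Authorization required.
Art. IV. is located in a residentially zoned district; is a registered nonprofit; floor area 6,300 square feet > 3,400 square feet → Annual Certificate required.
Art. V. does not board or breed animals → Small Fleet License exemption does not apply.
Art. VI. vehicles 18 ≤ 30; floor area 6,300 square feet ≥ 3,200 square feet → General Business Permit required.
Art. VII. floor area 6,300 square feet > 4,900 square feet → Regulatory License not required.
Art. VIII. is located in a residentially zoned district; provides lodging to guests → exempt from General Business Permit.
Art. IX. floor area 6,300 square feet ≤ 15,200 square feet; vehicles 18 < 40 → Compliance Authorization not required.
Art. X. is a registered nonprofit; provides lodging to guests; is located in a residentially zoned district (not: is located in Zone C) → Operating Permit not required.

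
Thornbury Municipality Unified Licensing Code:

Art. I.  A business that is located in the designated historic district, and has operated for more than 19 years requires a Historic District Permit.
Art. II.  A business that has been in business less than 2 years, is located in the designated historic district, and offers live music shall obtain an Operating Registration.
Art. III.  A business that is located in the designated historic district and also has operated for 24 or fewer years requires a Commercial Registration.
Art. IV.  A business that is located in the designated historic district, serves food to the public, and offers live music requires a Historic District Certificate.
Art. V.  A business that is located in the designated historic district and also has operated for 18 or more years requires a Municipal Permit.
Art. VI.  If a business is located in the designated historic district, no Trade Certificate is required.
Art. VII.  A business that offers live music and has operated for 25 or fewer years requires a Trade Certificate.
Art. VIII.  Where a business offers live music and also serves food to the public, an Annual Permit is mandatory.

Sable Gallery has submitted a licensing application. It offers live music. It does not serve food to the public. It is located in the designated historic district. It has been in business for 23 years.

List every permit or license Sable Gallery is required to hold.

Art. I. is located in the designated historic district; years in business 23 > 19 → Historic District Permit required.
Art. II. years in business 23 ≥ 2; is located in the designated historic district; offers live music → Operating Registration not required.
Art. III. is located in the designated historic district; years in business 23 ≤ 24 → Commercial Registration required.
Art. IV. is located in the designated historic district; does not serve food to the public; offers live music → Historic District Certificate not required.
Art. V. is located in the designated historic district; years in business 23 ≥ 18 → Municipal Permit required.
Art. VI. is located in the designated historic district → exempt from Trade Certificate.
Art. VII. offers live music; years in business 23 ≤ 25 → Trade Certificate required.
Art. VIII. offers live music; does not serve food to the public → Annual Permit not required.

Commercial Registration, Historic District Permit, Municipal Permit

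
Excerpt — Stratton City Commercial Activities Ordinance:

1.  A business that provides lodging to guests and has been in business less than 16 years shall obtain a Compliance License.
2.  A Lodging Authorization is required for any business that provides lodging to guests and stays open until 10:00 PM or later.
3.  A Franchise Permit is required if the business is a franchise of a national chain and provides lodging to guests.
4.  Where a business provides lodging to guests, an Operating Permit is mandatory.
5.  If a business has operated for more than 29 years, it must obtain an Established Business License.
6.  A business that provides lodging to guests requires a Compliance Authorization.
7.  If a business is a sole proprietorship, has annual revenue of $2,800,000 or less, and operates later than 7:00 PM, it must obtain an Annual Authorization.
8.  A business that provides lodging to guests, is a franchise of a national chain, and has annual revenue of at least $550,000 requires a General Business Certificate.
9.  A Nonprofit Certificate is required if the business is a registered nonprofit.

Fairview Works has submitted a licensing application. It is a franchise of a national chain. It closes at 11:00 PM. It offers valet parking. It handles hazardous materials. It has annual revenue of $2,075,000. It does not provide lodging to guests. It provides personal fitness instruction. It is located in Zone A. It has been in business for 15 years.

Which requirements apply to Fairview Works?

1. does not provide lodging to guests; years in business 15 < 16 → Compliance License not required.
2. does not provide lodging to guests; closes 11:00 PM, after 10:00 PM → Lodging Authorization not required.
3. is a franchise of a national chain; does not provide lodging to guests → Franchise Permit not required.
4. does not provide lodging to guests → Operating Permit not required.
5. years in business 15 ≤ 29 → Established Business License not required.
6. does not provide lodging to guests → Compliance Authorization not required.
7. is a franchise of a national chain (not: is a sole proprietorship); revenue $2,075,000 ≤ $2,800,000; closes 11:00 PM, after 7:00 PM → Annual Authorization not required.
8. does not provide lodging to guests; is a franchise of a national chain; revenue $2,075,000 ≥ $550,000 → General Business Certificate not required.
9. is a franchise of a national chain (not: is a registered nonprofit) → Nonprofit Certificate not required.

None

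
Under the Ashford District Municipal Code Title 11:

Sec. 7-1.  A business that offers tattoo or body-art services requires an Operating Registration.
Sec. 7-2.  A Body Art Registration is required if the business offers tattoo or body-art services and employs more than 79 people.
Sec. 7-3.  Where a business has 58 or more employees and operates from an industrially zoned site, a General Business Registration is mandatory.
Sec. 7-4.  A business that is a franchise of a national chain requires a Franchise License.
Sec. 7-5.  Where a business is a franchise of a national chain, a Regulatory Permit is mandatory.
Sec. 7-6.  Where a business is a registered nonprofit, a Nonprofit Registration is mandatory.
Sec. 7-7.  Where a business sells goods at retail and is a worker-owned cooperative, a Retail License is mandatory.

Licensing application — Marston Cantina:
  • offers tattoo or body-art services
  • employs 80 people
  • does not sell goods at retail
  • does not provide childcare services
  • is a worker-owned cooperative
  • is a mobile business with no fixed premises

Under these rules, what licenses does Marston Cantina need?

Sec. 7-1. offers tattoo or body-art services → Operating Registration required.
Sec. 7-2. offers tattoo or body-art services; employees 80 > 79 → Body Art Registration required.
Sec. 7-3. employees 80 ≥ 58; is a mobile business with no fixed premises (not: operates from an industrially zoned site) → General Business Registration not required.
Sec. 7-4. is a worker-owned cooperative (not: is a franchise of a national chain) → Franchise License not required.
Sec. 7-5. is a worker-owned cooperative (not: is a franchise of a national chain) → Regulatory Permit not required.
Sec. 7-6. is a worker-owned cooperative (not: is a registered nonprofit) → Nonprofit Registration not required.
Sec. 7-7. does not sell goods at retail; is a worker-owned cooperative → Retail License not required.

Body Art Registration, Operating Registration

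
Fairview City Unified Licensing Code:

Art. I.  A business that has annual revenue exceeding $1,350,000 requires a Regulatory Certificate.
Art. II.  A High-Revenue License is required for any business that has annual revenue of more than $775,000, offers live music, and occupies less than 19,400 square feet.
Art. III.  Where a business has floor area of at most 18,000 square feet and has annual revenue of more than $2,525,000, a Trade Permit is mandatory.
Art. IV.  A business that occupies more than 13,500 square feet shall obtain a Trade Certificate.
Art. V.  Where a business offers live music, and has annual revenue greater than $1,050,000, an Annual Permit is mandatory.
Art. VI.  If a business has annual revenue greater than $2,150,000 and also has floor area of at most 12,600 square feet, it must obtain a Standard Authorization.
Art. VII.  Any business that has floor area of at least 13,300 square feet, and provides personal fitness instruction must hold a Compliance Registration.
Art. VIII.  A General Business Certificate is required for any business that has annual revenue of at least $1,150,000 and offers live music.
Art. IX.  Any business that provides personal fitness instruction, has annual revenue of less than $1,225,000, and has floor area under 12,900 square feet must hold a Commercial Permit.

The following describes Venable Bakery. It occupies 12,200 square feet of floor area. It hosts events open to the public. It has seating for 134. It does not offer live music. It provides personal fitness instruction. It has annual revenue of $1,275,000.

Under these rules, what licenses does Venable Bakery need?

Art. I. revenue $1,275,000 ≤ $1,350,000 → Regulatory Certificate not required.
Art. II. revenue $1,275,000 > $775,000; does not offer live music; floor area 12,200 square feet < 19,400 square feet → High-Revenue License not required.
Art. III. floor area 12,200 square feet ≤ 18,000 square feet; revenue $1,275,000 ≤ $2,525,000 → Trade Permit not required.
Art. IV. floor area 12,200 square feet ≤ 13,500 square feet → Trade Certificate not required.
Art. V. does not offer live music; revenue $1,275,000 > $1,050,000 → Annual Permit not required.
Art. VI. revenue $1,275,000 ≤ $2,150,000; floor area 12,200 square feet ≤ 12,600 square feet → Standard Authorization not required.
Art. VII. floor area 12,200 square feet < 13,300 square feet; provides personal fitness instruction → Compliance Registration not required.
Art. VIII. revenue $1,275,000 ≥ $1,150,000; does not offer live music → General Business Certificate not required.
Art. IX. provides personal fitness instruction; revenue $1,275,000 ≥ $1,225,000; floor area 12,200 square feet < 12,900 square feet → Commercial Permit not required.

None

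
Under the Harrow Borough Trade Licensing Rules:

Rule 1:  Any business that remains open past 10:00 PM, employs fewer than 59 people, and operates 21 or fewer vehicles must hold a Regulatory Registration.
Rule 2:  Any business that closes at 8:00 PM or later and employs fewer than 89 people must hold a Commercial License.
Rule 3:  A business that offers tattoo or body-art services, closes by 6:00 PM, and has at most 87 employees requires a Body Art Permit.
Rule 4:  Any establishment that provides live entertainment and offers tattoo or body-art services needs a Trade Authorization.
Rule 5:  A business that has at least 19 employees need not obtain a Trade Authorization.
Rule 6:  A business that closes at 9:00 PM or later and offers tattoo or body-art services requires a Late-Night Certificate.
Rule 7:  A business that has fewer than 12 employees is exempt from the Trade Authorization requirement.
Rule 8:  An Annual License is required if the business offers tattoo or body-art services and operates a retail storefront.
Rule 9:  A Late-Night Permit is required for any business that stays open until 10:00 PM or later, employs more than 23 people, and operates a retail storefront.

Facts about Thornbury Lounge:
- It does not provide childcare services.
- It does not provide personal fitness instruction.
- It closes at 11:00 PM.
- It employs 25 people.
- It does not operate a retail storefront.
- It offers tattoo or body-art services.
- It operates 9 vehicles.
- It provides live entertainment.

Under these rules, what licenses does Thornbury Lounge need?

Commercial License, Late-Night Certificate, Regulatory Registration

Rule 1: closes 11:00 PM, after 10:00 PM; employees 25 < 59; vehicles 9 ≤ 21 → Regulatory Registration required.
Rule 2: closes 11:00 PM, after 8:00 PM; employees 25 < 89 → Commercial License required.
Rule 3: offers tattoo or body-art services; closes 11:00 PM, after 6:00 PM; employees 25 ≤ 87 → Body Art Permit not required.
Rule 4: provides live entertainment; offers tattoo or body-art services → Trade Authorization required.
Rule 5: employees 25 ≥ 19 → exempt from Trade Authorization.
Rule 6: closes 11:00 PM, after 9:00 PM; offers tattoo or body-art services → Late-Night Certificate required.
Rule 7: employees 25 ≥ 12 → Trade Authorization exemption does not apply.
Rule 8: offers tattoo or body-art services; does not operate a retail storefront → Annual License not required.
Rule 9: closes 11:00 PM, after 10:00 PM; employees 25 > 23; does not operate a retail storefront → Late-Night Permit not required.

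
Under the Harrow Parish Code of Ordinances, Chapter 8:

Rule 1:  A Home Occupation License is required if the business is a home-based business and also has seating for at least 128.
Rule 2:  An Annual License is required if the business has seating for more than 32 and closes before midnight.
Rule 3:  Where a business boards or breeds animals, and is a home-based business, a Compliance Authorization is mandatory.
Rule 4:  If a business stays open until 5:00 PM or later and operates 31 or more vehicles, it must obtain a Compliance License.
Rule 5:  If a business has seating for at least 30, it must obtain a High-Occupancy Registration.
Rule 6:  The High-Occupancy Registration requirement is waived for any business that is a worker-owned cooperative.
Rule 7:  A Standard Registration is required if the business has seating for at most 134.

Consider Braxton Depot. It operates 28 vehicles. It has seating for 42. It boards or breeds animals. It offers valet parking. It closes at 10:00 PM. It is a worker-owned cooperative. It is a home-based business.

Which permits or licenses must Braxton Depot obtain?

Annual License, Compliance Authorization, Standard Registration

Rule 1: is a home-based business; seating 42 < 128 → Home Occupation License not required.
Rule 2: seating 42 > 32; closes 10:00 PM, at/before midnight → Annual License required.
Rule 3: boards or breeds animals; is a home-based business → Compliance Authorization required.
Rule 4: closes 10:00 PM, after 5:00 PM; vehicles 28 < 31 → Compliance License not required.
Rule 5: seating 42 ≥ 30 → High-Occupancy Registration required.
Rule 6: is a worker-owned cooperative → exempt from High-Occupancy Registration.
Rule 7: seating 42 ≤ 134 → Standard Registration required.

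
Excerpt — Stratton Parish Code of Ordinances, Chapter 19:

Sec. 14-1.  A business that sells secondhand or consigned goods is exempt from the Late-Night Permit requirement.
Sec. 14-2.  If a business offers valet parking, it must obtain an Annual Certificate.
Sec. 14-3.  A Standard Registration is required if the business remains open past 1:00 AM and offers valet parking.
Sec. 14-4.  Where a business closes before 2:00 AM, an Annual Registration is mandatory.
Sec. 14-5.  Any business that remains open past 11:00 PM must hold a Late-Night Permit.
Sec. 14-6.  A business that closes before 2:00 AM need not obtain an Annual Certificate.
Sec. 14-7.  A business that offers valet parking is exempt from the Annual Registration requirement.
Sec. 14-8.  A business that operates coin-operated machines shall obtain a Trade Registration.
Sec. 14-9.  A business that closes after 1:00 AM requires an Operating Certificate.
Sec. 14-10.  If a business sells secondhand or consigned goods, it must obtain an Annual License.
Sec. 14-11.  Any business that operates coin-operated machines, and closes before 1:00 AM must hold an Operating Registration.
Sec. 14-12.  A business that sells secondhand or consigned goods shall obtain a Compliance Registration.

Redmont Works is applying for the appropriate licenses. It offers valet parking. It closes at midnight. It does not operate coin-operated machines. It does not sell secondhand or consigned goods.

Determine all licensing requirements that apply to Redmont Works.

Late-Night Permit

Sec. 14-1. does not sell secondhand or consigned goods → Late-Night Permit exemption does not apply.
Sec. 14-2. offers valet parking → Annual Certificate required.
Sec. 14-3. closes midnight, at/before 1:00 AM; offers valet parking → Standard Registration not required.
Sec. 14-4. closes midnight, at/before 2:00 AM → Annual Registration required.
Sec. 14-5. closes midnight, after 11:00 PM → Late-Night Permit required.
Sec. 14-6. closes midnight, at/before 2:00 AM → exempt from Annual Certificate.
Sec. 14-7. offers valet parking → exempt from Annual Registration.
Sec. 14-8. does not operate coin-operated machines → Trade Registration not required.
Sec. 14-9. closes midnight, at/before 1:00 AM → Operating Certificate not required.
Sec. 14-10. does not sell secondhand or consigned goods → Annual License not required.
Sec. 14-11. does not operate coin-operated machines; closes midnight, at/before 1:00 AM → Operating Registration not required.
Sec. 14-12. does not sell secondhand or consigned goods → Compliance Registration not required.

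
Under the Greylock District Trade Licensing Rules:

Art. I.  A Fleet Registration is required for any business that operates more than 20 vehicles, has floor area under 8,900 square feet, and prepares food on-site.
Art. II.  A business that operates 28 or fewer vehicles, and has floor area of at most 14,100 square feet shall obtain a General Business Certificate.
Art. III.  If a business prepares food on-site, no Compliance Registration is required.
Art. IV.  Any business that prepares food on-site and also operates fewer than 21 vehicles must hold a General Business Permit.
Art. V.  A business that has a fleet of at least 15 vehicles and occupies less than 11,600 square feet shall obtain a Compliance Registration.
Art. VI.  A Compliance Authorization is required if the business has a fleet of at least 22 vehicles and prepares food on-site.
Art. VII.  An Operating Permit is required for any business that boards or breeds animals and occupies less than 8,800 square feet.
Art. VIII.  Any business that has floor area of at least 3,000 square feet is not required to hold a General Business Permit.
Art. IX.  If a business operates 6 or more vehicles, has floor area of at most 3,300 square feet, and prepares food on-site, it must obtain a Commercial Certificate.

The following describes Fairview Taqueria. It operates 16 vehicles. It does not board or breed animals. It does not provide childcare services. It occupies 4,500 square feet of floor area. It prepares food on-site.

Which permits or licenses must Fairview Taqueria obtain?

General Business Certificate

Art. I. vehicles 16 ≤ 20; floor area 4,500 square feet < 8,900 square feet; prepares food on-site → Fleet Registration not required.
Art. II. vehicles 16 ≤ 28; floor area 4,500 square feet ≤ 14,100 square feet → General Business Certificate required.
Art. III. prepares food on-site → exempt from Compliance Registration.
Art. IV. prepares food on-site; vehicles 16 < 21 → General Business Permit required.
Art. V. vehicles 16 ≥ 15; floor area 4,500 square feet < 11,600 square feet → Compliance Registration required.
Art. VI. vehicles 16 < 22; prepares food on-site → Compliance Authorization not required.
Art. VII. does not board or breed animals; floor area 4,500 square feet < 8,800 square feet → Operating Permit not required.
Art. VIII. floor area 4,500 square feet ≥ 3,000 square feet → exempt from General Business Permit.
Art. IX. vehicles 16 ≥ 6; floor area 4,500 square feet > 3,300 square feet; prepares food on-site → Commercial Certificate not required.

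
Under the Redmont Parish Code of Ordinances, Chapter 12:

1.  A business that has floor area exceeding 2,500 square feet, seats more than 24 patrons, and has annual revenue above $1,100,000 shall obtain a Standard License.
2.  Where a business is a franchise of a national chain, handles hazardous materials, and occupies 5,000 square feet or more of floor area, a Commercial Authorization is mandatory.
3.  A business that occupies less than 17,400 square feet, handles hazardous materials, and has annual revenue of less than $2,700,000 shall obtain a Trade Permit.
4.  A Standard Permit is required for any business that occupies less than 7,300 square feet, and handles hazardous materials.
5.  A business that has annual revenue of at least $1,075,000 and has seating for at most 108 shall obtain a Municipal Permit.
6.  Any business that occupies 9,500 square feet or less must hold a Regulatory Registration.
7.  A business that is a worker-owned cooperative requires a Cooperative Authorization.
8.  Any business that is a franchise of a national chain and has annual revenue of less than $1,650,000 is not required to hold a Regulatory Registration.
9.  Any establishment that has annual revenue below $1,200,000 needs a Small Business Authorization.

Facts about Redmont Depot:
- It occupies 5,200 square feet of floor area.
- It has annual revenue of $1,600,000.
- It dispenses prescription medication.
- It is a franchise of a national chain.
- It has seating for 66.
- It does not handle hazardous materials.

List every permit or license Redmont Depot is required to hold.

Municipal Permit, Standard License

1. floor area 5,200 square feet > 2,500 square feet; seating 66 > 24; revenue $1,600,000 > $1,100,000 → Standard License required.
2. is a franchise of a national chain; does not handle hazardous materials; floor area 5,200 square feet ≥ 5,000 square feet → Commercial Authorization not required.
3. floor area 5,200 square feet < 17,400 square feet; does not handle hazardous materials; revenue $1,600,000 < $2,700,000 → Trade Permit not required.
4. floor area 5,200 square feet < 7,300 square feet; does not handle hazardous materials → Standard Permit not required.
5. revenue $1,600,000 ≥ $1,075,000; seating 66 ≤ 108 → Municipal Permit required.
6. floor area 5,200 square feet ≤ 9,500 square feet → Regulatory Registration required.
7. is a franchise of a national chain (not: is a worker-owned cooperative) → Cooperative Authorization not required.
8. is a franchise of a national chain; revenue $1,600,000 < $1,650,000 → exempt from Regulatory Registration.
9. revenue $1,600,000 ≥ $1,200,000 → Small Business Authorization not required.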